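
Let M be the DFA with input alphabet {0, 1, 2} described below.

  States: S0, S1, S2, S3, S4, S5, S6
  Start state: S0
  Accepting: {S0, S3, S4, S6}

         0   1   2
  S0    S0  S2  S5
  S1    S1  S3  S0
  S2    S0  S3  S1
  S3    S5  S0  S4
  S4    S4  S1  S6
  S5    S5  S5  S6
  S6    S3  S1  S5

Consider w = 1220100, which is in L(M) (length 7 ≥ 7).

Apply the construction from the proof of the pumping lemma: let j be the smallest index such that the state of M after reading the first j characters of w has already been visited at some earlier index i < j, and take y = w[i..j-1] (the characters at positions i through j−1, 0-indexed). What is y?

122

State sequence: S0 -1-> S2 -2-> S1 -2-> S0 -0-> S0 -1-> S2 -0-> S0 -0-> S0
First repeat at step 3: S0 was already visited.

So i = 0, j = 3, giving x = w[0:0] = ε, y = w[0:3] = 122, z = w[3:7] = 0100.
Check: |xy| = 3 ≤ 7 and |y| = 3 ≥ 1. Reading y takes M from S0 back to S0, so every xyⁱz is accepted.
Since M has 7 states, any run of length ≥ 7 visits 7+1 states, so by pigeonhole some state repeats within the first 7 steps — that repeat gives the pumpable loop.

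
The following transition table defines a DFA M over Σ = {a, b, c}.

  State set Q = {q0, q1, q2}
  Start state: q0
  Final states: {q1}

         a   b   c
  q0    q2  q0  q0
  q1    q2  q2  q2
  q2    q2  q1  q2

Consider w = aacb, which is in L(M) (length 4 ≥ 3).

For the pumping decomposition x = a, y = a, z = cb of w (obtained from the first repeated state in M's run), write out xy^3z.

aaaacb

xy^3z = a·a·a·a·cb = aaaacb.
Reading y = a takes M from q2 back to q2, so after x·y·y·y the machine is still in q2, and z then leads to the accepting state q1. Hence aaaacb ∈ L(M).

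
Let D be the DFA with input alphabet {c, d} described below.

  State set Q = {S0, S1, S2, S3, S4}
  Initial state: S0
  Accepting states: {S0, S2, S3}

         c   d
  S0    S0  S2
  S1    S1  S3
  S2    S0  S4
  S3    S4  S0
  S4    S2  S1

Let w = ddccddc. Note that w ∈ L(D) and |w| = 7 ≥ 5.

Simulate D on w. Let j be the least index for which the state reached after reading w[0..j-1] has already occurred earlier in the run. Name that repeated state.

Run of D on w = d d c c d d c:
  step 0: S0  (start)
  step 1: S2  (read d: S0→S2)
  step 2: S4  (read d: S2→S4)
  step 3: S2  (read c: S4→S2)   ← first repeat (S2 seen earlier)
  step 4: S0  (read c: S2→S0)
  step 5: S2  (read d: S0→S2)
  step 6: S4  (read d: S2→S4)
  step 7: S2  (read c: S4→S2)

The earliest repeat is at step j = 3: D is in S2, which it already visited at step i = 1.
Pumping length from the standard proof: p = 5 (the number of states). The repeated state found above gives |xy| = j ≤ 5 and |y| = j − i ≥ 1.

S2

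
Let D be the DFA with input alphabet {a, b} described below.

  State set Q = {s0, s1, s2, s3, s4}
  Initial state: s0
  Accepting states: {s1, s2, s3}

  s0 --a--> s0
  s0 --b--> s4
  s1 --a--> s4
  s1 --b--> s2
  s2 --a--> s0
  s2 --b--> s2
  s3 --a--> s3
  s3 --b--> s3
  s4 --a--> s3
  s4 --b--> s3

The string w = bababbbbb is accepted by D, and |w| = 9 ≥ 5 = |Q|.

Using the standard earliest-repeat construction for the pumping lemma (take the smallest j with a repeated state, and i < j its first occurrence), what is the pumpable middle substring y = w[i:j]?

b

Run of D on w = b a b a b b b b b:
  step 0: s0  (start)
  step 1: s4  (read b: s0→s4)
  step 2: s3  (read a: s4→s3)
  step 3: s3  (read b: s3→s3)   ← first repeat (s3 seen earlier)
  step 4: s3  (read a: s3→s3)
  step 5: s3  (read b: s3→s3)
  step 6: s3  (read b: s3→s3)
  step 7: s3  (read b: s3→s3)
  step 8: s3  (read b: s3→s3)
  step 9: s3  (read b: s3→s3)

So i = 2, j = 3, giving x = w[0:2] = ba, y = w[2:3] = b, z = w[3:9] = abbbbb.
Check: |xy| = 3 ≤ 5 and |y| = 1 ≥ 1. Reading y takes D from s3 back to s3, so every xyⁱz is accepted.
Pumping length from the standard proof: p = 5 (the number of states). The repeated state found above gives |xy| = j ≤ 5 and |y| = j − i ≥ 1.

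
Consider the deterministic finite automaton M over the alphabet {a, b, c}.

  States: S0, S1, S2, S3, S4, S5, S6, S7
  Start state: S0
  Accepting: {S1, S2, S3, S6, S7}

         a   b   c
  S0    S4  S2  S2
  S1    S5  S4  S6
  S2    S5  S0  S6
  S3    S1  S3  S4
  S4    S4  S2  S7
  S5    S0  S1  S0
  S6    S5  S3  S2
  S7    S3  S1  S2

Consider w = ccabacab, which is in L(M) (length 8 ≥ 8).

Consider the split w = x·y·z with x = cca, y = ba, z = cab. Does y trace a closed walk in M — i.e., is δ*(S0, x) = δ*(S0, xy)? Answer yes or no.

Run of M on the first 5 characters of w = c c a b a:
  step 0: S0  (start)
  step 1: S2  (read c: S0→S2)
  step 2: S6  (read c: S2→S6)
  step 3: S5  (read a: S6→S5)
  step 4: S1  (read b: S5→S1)
  step 5: S5  (read a: S1→S5)

After x (step 3): S5. After xy (step 5): S5.
They match, so y = ba drives M around a cycle from S5 back to itself; pumping y any number of times keeps M in S5 before reading z, and xyⁱz ∈ L(M) for every i ≥ 0.

yes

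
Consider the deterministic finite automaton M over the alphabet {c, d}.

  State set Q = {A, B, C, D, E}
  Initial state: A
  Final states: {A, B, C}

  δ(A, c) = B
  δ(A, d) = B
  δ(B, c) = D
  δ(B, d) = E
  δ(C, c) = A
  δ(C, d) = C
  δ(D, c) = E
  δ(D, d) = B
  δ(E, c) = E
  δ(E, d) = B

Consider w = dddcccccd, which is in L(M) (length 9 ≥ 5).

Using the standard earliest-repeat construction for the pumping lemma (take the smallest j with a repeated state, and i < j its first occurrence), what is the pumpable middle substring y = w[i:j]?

dd

Run of M on w = d d d c c c c c d:
  step 0: A  (start)
  step 1: B  (read d: A→B)
  step 2: E  (read d: B→E)
  step 3: B  (read d: E→B)   ← first repeat (B seen earlier)
  step 4: D  (read c: B→D)
  step 5: E  (read c: D→E)
  step 6: E  (read c: E→E)
  step 7: E  (read c: E→E)
  step 8: E  (read c: E→E)
  step 9: B  (read d: E→B)

So i = 1, j = 3, giving x = w[0:1] = d, y = w[1:3] = dd, z = w[3:9] = cccccd.
Check: |xy| = 3 ≤ 5 and |y| = 2 ≥ 1. Reading y takes M from B back to B, so every xyⁱz is accepted.
Pumping length from the standard proof: p = 5 (the number of states). The repeated state found above gives |xy| = j ≤ 5 and |y| = j − i ≥ 1.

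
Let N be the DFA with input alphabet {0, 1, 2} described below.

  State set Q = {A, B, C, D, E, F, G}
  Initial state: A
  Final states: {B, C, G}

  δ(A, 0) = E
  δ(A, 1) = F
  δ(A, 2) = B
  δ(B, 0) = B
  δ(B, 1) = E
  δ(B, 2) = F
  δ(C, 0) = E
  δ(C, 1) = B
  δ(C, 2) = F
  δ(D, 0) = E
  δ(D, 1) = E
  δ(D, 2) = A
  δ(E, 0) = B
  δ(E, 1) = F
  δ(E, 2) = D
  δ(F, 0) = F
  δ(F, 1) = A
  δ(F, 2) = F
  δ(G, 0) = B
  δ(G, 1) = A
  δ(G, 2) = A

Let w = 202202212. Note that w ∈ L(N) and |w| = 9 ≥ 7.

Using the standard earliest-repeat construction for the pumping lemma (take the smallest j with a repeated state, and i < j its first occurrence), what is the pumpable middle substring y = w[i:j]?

0

Run of N on w = 2 0 2 2 0 2 2 1 2:
  step 0: A  (start)
  step 1: B  (read 2: A→B)
  step 2: B  (read 0: B→B)   ← first repeat (B seen earlier)
  step 3: F  (read 2: B→F)
  step 4: F  (read 2: F→F)
  step 5: F  (read 0: F→F)
  step 6: F  (read 2: F→F)
  step 7: F  (read 2: F→F)
  step 8: A  (read 1: F→A)
  step 9: B  (read 2: A→B)

So i = 1, j = 2, giving x = w[0:1] = 2, y = w[1:2] = 0, z = w[2:9] = 2202212.
Check: |xy| = 2 ≤ 7 and |y| = 1 ≥ 1. Reading y takes N from B back to B, so every xyⁱz is accepted.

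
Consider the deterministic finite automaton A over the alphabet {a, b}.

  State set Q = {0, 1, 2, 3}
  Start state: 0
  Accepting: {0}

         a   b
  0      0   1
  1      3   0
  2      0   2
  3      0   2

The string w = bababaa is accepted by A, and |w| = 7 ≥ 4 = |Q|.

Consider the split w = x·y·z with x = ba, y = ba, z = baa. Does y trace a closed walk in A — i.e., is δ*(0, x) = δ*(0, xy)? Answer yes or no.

no

Run of A on the first 4 characters of w = b a b a:
  step 0: 0  (start)
  step 1: 1  (read b: 0→1)
  step 2: 3  (read a: 1→3)
  step 3: 2  (read b: 3→2)
  step 4: 0  (read a: 2→0)

After x (step 2): 3. After xy (step 4): 0.
They differ (3 ≠ 0), so y is not a cycle from the state after x; this split is not the one the pumping-lemma construction produces, and pumping y need not keep the string in L(A).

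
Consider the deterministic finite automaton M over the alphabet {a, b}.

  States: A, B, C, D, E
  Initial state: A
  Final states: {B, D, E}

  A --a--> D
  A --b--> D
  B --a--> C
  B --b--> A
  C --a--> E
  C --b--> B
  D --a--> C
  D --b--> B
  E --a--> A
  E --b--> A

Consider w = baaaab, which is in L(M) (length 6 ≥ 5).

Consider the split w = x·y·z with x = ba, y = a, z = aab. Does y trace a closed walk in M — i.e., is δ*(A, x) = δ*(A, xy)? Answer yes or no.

no

Run of M on the first 3 characters of w = b a a:
  step 0: A  (start)
  step 1: D  (read b: A→D)
  step 2: C  (read a: D→C)
  step 3: E  (read a: C→E)

After x (step 2): C. After xy (step 3): E.
They differ (C ≠ E), so y is not a cycle from the state after x; this split is not the one the pumping-lemma construction produces, and pumping y need not keep the string in L(M).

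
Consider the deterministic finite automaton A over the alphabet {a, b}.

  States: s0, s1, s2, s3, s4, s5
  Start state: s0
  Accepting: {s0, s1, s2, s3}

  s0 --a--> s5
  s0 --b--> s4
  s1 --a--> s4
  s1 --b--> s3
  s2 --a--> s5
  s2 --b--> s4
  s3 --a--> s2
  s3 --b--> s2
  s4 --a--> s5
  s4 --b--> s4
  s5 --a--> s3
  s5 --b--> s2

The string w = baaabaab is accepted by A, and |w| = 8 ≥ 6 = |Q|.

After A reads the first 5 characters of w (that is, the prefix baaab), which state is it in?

s4

Run of A on the first 5 characters of w = b a a a b:
  step 0: s0  (start)
  step 1: s4  (read b: s0→s4)
  step 2: s5  (read a: s4→s5)
  step 3: s3  (read a: s5→s3)
  step 4: s2  (read a: s3→s2)
  step 5: s4  (read b: s2→s4)

After reading 5 characters, A is in state s4.
(This kind of state-tracing is the core of the pumping-lemma construction: with 6 states, pigeonhole forces a repeat within the first 6 steps.)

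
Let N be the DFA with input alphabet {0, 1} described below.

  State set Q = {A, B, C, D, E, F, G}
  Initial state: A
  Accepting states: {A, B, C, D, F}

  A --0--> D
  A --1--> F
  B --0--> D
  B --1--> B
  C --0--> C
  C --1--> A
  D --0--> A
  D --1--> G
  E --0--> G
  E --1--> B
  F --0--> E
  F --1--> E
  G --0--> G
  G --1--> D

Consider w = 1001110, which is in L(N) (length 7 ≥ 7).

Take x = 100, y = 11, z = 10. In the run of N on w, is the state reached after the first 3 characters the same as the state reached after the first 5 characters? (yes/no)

yes

Run of N on the first 5 characters of w = 1 0 0 1 1:
  step 0: A  (start)
  step 1: F  (read 1: A→F)
  step 2: E  (read 0: F→E)
  step 3: G  (read 0: E→G)
  step 4: D  (read 1: G→D)
  step 5: G  (read 1: D→G)

After x (step 3): G. After xy (step 5): G.
They match, so y = 11 drives N around a cycle from G back to itself; pumping y any number of times keeps N in G before reading z, and xyⁱz ∈ L(N) for every i ≥ 0.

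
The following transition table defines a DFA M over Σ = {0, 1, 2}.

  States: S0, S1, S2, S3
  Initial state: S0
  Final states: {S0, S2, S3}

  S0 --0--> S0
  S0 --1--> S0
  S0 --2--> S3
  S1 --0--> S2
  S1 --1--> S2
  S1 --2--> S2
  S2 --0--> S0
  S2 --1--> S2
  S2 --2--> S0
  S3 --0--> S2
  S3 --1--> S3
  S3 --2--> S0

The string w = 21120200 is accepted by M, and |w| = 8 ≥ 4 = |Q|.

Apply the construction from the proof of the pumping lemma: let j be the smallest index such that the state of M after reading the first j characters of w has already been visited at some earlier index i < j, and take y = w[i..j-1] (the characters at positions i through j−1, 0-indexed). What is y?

1

State sequence: S0 -2-> S3 -1-> S3 -1-> S3 -2-> S0 -0-> S0 -2-> S3 -0-> S2 -0-> S0
First repeat at step 2: S3 was already visited.

So i = 1, j = 2, giving x = w[0:1] = 2, y = w[1:2] = 1, z = w[2:8] = 120200.
Check: |xy| = 2 ≤ 4 and |y| = 1 ≥ 1. Reading y takes M from S3 back to S3, so every xyⁱz is accepted.
With |Q| = 4, pigeonhole forces a state repeat no later than step 4; the substring read between the first and second visits to that state can be pumped.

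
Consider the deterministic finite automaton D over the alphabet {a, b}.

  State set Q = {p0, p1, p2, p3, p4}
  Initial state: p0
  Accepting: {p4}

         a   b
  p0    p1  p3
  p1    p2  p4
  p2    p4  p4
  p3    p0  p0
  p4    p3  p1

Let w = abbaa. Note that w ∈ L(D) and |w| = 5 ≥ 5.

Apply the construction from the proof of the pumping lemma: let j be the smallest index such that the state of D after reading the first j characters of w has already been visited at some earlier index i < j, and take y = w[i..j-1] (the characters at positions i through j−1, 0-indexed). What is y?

State sequence: p0 -a-> p1 -b-> p4 -b-> p1 -a-> p2 -a-> p4
First repeat at step 3: p1 was already visited.

So i = 1, j = 3, giving x = w[0:1] = a, y = w[1:3] = bb, z = w[3:5] = aa.
Check: |xy| = 3 ≤ 5 and |y| = 2 ≥ 1. Reading y takes D from p1 back to p1, so every xyⁱz is accepted.
Pumping length from the standard proof: p = 5 (the number of states). The repeated state found above gives |xy| = j ≤ 5 and |y| = j − i ≥ 1.

bb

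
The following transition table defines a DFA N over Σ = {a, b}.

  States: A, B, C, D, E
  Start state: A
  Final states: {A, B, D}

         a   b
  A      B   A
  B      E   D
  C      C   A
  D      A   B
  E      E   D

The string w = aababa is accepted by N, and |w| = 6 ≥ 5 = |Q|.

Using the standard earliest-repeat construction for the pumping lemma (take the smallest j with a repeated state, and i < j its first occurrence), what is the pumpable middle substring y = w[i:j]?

aaba

State sequence: A -a-> B -a-> E -b-> D -a-> A -b-> A -a-> B
First repeat at step 4: A was already visited.

So i = 0, j = 4, giving x = w[0:0] = ε, y = w[0:4] = aaba, z = w[4:6] = ba.
Check: |xy| = 4 ≤ 5 and |y| = 4 ≥ 1. Reading y takes N from A back to A, so every xyⁱz is accepted.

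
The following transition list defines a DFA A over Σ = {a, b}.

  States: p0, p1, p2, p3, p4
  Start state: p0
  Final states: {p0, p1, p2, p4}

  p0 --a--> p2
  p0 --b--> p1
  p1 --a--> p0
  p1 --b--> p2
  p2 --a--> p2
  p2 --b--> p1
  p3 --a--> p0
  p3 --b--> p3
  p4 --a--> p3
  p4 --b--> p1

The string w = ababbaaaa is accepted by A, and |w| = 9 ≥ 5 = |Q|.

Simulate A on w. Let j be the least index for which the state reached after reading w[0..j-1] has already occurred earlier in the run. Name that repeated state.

Run of A on w = a b a b b a a a a:
  step 0: p0  (start)
  step 1: p2  (read a: p0→p2)
  step 2: p1  (read b: p2→p1)
  step 3: p0  (read a: p1→p0)   ← first repeat (p0 seen earlier)
  step 4: p1  (read b: p0→p1)
  step 5: p2  (read b: p1→p2)
  step 6: p2  (read a: p2→p2)
  step 7: p2  (read a: p2→p2)
  step 8: p2  (read a: p2→p2)
  step 9: p2  (read a: p2→p2)

The earliest repeat is at step j = 3: A is in p0, which it already visited at step i = 0.
With |Q| = 5, pigeonhole forces a state repeat no later than step 5; the substring read between the first and second visits to that state can be pumped.

p0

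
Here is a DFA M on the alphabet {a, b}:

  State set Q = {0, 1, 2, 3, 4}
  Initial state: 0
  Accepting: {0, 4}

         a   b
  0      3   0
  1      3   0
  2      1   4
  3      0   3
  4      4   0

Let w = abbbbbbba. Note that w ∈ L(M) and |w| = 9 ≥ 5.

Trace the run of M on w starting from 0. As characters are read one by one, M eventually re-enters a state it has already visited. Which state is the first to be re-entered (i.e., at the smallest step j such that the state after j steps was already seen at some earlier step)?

Run of M on w = a b b b b b b b a:
  step 0: 0  (start)
  step 1: 3  (read a: 0→3)
  step 2: 3  (read b: 3→3)   ← first repeat (3 seen earlier)
  step 3: 3  (read b: 3→3)
  step 4: 3  (read b: 3→3)
  step 5: 3  (read b: 3→3)
  step 6: 3  (read b: 3→3)
  step 7: 3  (read b: 3→3)
  step 8: 3  (read b: 3→3)
  step 9: 0  (read a: 3→0)

The earliest repeat is at step j = 2: M is in 3, which it already visited at step i = 1.
Pumping length from the standard proof: p = 5 (the number of states). The repeated state found above gives |xy| = j ≤ 5 and |y| = j − i ≥ 1.

3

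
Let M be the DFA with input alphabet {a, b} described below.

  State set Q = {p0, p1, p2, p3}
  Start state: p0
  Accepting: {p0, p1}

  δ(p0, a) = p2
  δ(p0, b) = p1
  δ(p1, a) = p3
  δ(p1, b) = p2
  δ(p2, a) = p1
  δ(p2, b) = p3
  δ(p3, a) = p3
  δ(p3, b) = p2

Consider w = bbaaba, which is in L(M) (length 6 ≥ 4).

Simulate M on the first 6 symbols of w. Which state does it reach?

State sequence: p0 -b-> p1 -b-> p2 -a-> p1 -a-> p3 -b-> p2 -a-> p1

After reading 6 characters, M is in state p1.

p1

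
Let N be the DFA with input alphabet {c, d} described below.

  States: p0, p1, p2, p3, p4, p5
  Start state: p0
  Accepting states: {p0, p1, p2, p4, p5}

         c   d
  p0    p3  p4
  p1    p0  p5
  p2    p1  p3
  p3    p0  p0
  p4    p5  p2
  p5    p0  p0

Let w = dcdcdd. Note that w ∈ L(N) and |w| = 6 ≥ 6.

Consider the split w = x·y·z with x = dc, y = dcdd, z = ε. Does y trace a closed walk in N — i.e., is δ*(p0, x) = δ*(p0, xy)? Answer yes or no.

no

State sequence: p0 -d-> p4 -c-> p5 -d-> p0 -c-> p3 -d-> p0 -d-> p4

After x (step 2): p5. After xy (step 6): p4.
They differ (p5 ≠ p4), so y is not a cycle from the state after x; this split is not the one the pumping-lemma construction produces, and pumping y need not keep the string in L(N).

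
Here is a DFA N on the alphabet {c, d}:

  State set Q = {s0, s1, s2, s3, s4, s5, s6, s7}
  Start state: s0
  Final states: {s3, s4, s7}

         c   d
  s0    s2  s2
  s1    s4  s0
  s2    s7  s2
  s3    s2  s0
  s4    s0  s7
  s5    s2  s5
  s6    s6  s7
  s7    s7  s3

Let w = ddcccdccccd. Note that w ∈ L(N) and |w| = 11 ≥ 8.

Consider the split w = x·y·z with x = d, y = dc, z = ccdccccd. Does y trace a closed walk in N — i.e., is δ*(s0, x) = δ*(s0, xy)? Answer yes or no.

no

State sequence: s0 -d-> s2 -d-> s2 -c-> s7

After x (step 1): s2. After xy (step 3): s7.
They differ (s2 ≠ s7), so y is not a cycle from the state after x; this split is not the one the pumping-lemma construction produces, and pumping y need not keep the string in L(N).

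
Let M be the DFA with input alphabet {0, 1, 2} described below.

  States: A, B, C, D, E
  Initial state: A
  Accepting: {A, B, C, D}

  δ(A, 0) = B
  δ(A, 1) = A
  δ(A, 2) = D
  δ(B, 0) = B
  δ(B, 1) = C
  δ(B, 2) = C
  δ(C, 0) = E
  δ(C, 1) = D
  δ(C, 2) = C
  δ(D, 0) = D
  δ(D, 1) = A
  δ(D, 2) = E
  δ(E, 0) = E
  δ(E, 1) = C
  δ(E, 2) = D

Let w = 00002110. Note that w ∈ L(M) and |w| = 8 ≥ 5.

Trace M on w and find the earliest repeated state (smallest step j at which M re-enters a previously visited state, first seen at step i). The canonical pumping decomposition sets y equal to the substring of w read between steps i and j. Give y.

0

State sequence: A -0-> B -0-> B -0-> B -0-> B -2-> C -1-> D -1-> A -0-> B
First repeat at step 2: B was already visited.

So i = 1, j = 2, giving x = w[0:1] = 0, y = w[1:2] = 0, z = w[2:8] = 002110.
Check: |xy| = 2 ≤ 5 and |y| = 1 ≥ 1. Reading y takes M from B back to B, so every xyⁱz is accepted.
Pumping length from the standard proof: p = 5 (the number of states). The repeated state found above gives |xy| = j ≤ 5 and |y| = j − i ≥ 1.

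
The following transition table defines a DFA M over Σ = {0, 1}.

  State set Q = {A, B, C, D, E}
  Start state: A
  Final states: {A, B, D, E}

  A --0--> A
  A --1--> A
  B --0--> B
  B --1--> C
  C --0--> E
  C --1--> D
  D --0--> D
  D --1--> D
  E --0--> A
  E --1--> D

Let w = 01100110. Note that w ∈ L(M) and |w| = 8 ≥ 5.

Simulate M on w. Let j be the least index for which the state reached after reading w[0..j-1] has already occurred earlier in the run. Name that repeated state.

A

State sequence: A -0-> A -1-> A -1-> A -0-> A -0-> A -1-> A -1-> A -0-> A
First repeat at step 1: A was already visited.

The earliest repeat is at step j = 1: M is in A, which it already visited at step i = 0.
With |Q| = 5, pigeonhole forces a state repeat no later than step 5; the substring read between the first and second visits to that state can be pumped.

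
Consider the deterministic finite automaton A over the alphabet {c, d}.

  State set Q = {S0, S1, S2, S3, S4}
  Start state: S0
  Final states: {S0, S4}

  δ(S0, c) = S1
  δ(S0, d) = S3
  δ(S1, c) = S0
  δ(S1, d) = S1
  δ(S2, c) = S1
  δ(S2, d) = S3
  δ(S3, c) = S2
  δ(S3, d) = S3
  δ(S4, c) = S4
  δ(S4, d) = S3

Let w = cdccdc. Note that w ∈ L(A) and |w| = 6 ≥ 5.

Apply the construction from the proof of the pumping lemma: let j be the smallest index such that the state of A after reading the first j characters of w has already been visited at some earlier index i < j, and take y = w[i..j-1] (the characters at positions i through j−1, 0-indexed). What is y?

Run of A on w = c d c c d c:
  step 0: S0  (start)
  step 1: S1  (read c: S0→S1)
  step 2: S1  (read d: S1→S1)   ← first repeat (S1 seen earlier)
  step 3: S0  (read c: S1→S0)
  step 4: S1  (read c: S0→S1)
  step 5: S1  (read d: S1→S1)
  step 6: S0  (read c: S1→S0)

So i = 1, j = 2, giving x = w[0:1] = c, y = w[1:2] = d, z = w[2:6] = ccdc.
Check: |xy| = 2 ≤ 5 and |y| = 1 ≥ 1. Reading y takes A from S1 back to S1, so every xyⁱz is accepted.

d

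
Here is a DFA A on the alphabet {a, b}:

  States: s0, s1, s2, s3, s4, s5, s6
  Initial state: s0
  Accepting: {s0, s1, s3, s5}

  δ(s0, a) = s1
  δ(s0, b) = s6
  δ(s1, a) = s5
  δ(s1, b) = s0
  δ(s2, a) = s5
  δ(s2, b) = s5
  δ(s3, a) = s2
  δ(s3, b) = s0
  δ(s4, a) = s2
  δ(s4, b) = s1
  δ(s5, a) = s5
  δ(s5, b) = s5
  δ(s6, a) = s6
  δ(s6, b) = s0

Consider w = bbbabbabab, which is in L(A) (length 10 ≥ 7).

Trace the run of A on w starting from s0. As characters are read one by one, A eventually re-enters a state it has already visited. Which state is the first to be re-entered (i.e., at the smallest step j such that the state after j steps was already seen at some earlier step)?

s0

State sequence: s0 -b-> s6 -b-> s0 -b-> s6 -a-> s6 -b-> s0 -b-> s6 -a-> s6 -b-> s0 -a-> s1 -b-> s0
First repeat at step 2: s0 was already visited.

The earliest repeat is at step j = 2: A is in s0, which it already visited at step i = 0.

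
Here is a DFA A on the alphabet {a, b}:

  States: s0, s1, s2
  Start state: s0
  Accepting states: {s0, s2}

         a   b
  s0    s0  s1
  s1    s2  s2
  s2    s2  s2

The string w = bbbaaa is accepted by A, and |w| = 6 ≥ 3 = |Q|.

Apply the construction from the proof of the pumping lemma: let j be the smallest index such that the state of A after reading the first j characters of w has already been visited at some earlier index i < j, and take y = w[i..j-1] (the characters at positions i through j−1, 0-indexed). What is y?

Run of A on w = b b b a a a:
  step 0: s0  (start)
  step 1: s1  (read b: s0→s1)
  step 2: s2  (read b: s1→s2)
  step 3: s2  (read b: s2→s2)   ← first repeat (s2 seen earlier)
  step 4: s2  (read a: s2→s2)
  step 5: s2  (read a: s2→s2)
  step 6: s2  (read a: s2→s2)

So i = 2, j = 3, giving x = w[0:2] = bb, y = w[2:3] = b, z = w[3:6] = aaa.
Check: |xy| = 3 ≤ 3 and |y| = 1 ≥ 1. Reading y takes A from s2 back to s2, so every xyⁱz is accepted.

b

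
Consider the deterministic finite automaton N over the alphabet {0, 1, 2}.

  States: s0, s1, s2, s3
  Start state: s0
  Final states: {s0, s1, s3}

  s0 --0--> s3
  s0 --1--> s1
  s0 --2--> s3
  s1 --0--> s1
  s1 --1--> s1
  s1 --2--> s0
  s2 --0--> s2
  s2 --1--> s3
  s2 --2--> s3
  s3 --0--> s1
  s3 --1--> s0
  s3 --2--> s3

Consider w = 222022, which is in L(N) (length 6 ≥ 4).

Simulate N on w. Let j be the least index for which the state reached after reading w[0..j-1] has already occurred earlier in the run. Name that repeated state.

s3

State sequence: s0 -2-> s3 -2-> s3 -2-> s3 -0-> s1 -2-> s0 -2-> s3
First repeat at step 2: s3 was already visited.

The earliest repeat is at step j = 2: N is in s3, which it already visited at step i = 1.
With |Q| = 4, pigeonhole forces a state repeat no later than step 4; the substring read between the first and second visits to that state can be pumped.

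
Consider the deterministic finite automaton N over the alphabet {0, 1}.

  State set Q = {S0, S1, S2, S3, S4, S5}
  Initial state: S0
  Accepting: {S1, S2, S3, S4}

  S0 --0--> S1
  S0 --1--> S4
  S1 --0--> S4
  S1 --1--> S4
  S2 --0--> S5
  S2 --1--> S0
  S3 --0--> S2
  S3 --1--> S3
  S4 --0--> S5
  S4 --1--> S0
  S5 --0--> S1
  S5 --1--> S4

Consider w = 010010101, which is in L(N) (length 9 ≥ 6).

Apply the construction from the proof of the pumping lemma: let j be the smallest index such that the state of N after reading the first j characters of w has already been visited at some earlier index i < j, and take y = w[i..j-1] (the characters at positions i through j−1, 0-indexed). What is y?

100

State sequence: S0 -0-> S1 -1-> S4 -0-> S5 -0-> S1 -1-> S4 -0-> S5 -1-> S4 -0-> S5 -1-> S4
First repeat at step 4: S1 was already visited.

So i = 1, j = 4, giving x = w[0:1] = 0, y = w[1:4] = 100, z = w[4:9] = 10101.
Check: |xy| = 4 ≤ 6 and |y| = 3 ≥ 1. Reading y takes N from S1 back to S1, so every xyⁱz is accepted.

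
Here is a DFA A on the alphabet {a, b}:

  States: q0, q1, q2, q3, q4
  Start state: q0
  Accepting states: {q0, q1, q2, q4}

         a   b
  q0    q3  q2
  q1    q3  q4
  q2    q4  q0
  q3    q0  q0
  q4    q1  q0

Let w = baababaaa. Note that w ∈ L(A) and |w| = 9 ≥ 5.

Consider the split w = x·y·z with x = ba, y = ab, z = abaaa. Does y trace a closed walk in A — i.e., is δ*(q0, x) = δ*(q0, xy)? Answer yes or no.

yes

Run of A on the first 4 characters of w = b a a b:
  step 0: q0  (start)
  step 1: q2  (read b: q0→q2)
  step 2: q4  (read a: q2→q4)
  step 3: q1  (read a: q4→q1)
  step 4: q4  (read b: q1→q4)

After x (step 2): q4. After xy (step 4): q4.
They match, so y = ab drives A around a cycle from q4 back to itself; pumping y any number of times keeps A in q4 before reading z, and xyⁱz ∈ L(A) for every i ≥ 0.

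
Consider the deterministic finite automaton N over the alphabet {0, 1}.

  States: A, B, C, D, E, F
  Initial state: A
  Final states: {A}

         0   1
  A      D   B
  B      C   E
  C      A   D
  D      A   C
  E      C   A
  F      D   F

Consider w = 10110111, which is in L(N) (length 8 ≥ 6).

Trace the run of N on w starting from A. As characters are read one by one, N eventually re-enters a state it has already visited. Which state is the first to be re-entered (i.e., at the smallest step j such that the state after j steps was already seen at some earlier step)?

C

Run of N on w = 1 0 1 1 0 1 1 1:
  step 0: A  (start)
  step 1: B  (read 1: A→B)
  step 2: C  (read 0: B→C)
  step 3: D  (read 1: C→D)
  step 4: C  (read 1: D→C)   ← first repeat (C seen earlier)
  step 5: A  (read 0: C→A)
  step 6: B  (read 1: A→B)
  step 7: E  (read 1: B→E)
  step 8: A  (read 1: E→A)

The earliest repeat is at step j = 4: N is in C, which it already visited at step i = 2.
The DFA has 6 states, so the proof of the pumping lemma guarantees a repeated state among the first 6+1 visited; the segment between the two visits is the pumpable y.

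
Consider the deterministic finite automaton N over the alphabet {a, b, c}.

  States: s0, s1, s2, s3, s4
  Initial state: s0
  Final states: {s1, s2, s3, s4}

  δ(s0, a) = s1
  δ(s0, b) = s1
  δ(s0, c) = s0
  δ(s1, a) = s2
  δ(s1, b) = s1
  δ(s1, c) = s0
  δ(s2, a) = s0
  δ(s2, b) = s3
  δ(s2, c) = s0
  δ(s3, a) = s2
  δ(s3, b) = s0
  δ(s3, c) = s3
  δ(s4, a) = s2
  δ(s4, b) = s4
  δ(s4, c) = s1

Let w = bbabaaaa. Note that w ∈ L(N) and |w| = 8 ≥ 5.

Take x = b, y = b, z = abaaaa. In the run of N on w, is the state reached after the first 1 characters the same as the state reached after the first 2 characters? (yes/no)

yes

State sequence: s0 -b-> s1 -b-> s1

After x (step 1): s1. After xy (step 2): s1.
They match, so y = b drives N around a cycle from s1 back to itself; pumping y any number of times keeps N in s1 before reading z, and xyⁱz ∈ L(N) for every i ≥ 0.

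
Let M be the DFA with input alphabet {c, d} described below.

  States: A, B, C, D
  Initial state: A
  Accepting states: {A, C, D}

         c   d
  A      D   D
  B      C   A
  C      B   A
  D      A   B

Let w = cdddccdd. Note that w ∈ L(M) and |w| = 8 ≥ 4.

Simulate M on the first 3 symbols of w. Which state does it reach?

A

Run of M on the first 3 characters of w = c d d:
  step 0: A  (start)
  step 1: D  (read c: A→D)
  step 2: B  (read d: D→B)
  step 3: A  (read d: B→A)

After reading 3 characters, M is in state A.
(This kind of state-tracing is the core of the pumping-lemma construction: with 4 states, pigeonhole forces a repeat within the first 4 steps.)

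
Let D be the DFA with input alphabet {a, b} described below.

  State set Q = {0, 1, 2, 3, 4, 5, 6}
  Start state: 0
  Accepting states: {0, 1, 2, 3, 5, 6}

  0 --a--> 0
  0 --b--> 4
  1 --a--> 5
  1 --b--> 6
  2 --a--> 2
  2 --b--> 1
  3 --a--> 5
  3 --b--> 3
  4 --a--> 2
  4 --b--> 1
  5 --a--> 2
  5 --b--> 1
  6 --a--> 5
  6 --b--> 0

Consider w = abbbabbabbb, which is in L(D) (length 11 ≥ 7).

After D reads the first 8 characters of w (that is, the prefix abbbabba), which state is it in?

5

Run of D on the first 8 characters of w = a b b b a b b a:
  step 0: 0  (start)
  step 1: 0  (read a: 0→0)
  step 2: 4  (read b: 0→4)
  step 3: 1  (read b: 4→1)
  step 4: 6  (read b: 1→6)
  step 5: 5  (read a: 6→5)
  step 6: 1  (read b: 5→1)
  step 7: 6  (read b: 1→6)
  step 8: 5  (read a: 6→5)

After reading 8 characters, D is in state 5.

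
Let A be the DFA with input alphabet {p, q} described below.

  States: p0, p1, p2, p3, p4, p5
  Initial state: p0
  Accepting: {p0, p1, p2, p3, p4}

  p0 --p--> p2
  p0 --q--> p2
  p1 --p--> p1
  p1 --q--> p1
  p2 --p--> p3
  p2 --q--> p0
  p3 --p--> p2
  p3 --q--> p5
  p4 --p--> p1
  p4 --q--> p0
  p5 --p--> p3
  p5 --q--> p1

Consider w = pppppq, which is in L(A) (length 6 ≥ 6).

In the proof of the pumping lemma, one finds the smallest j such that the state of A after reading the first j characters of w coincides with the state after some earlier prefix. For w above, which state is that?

p2

Run of A on w = p p p p p q:
  step 0: p0  (start)
  step 1: p2  (read p: p0→p2)
  step 2: p3  (read p: p2→p3)
  step 3: p2  (read p: p3→p2)   ← first repeat (p2 seen earlier)
  step 4: p3  (read p: p2→p3)
  step 5: p2  (read p: p3→p2)
  step 6: p0  (read q: p2→p0)

The earliest repeat is at step j = 3: A is in p2, which it already visited at step i = 1.
Since A has 6 states, any run of length ≥ 6 visits 6+1 states, so by pigeonhole some state repeats within the first 6 steps — that repeat gives the pumpable loop.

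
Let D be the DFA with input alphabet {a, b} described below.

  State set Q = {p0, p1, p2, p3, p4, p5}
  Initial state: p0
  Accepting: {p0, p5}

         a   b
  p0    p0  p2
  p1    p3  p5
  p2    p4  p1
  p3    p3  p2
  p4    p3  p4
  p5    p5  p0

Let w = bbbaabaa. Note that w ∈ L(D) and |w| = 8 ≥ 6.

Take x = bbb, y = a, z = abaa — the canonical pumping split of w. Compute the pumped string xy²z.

bbbaaabaa

xy^2z = bbb·a·a·abaa = bbbaaabaa.
Reading y = a takes D from p5 back to p5, so after x·y·y the machine is still in p5, and z then leads to the accepting state p0. Hence bbbaaabaa ∈ L(D).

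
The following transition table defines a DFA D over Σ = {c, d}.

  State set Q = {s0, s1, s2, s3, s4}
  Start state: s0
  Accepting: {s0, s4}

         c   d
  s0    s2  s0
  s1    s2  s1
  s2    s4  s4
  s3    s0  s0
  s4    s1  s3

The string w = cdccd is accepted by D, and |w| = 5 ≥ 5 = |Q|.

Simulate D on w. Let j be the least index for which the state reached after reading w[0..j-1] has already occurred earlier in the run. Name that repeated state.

s2

Run of D on w = c d c c d:
  step 0: s0  (start)
  step 1: s2  (read c: s0→s2)
  step 2: s4  (read d: s2→s4)
  step 3: s1  (read c: s4→s1)
  step 4: s2  (read c: s1→s2)   ← first repeat (s2 seen earlier)
  step 5: s4  (read d: s2→s4)

The earliest repeat is at step j = 4: D is in s2, which it already visited at step i = 1.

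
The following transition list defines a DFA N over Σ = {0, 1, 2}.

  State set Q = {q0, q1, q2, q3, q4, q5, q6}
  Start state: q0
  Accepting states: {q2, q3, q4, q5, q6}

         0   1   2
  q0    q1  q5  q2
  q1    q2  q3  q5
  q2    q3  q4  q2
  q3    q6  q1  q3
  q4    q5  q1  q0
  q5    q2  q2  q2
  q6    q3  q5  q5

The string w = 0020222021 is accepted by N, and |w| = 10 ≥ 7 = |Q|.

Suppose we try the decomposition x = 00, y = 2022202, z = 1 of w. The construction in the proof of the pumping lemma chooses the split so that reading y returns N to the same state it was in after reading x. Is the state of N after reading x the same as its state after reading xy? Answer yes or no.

Run of N on the first 9 characters of w = 0 0 2 0 2 2 2 0 2:
  step 0: q0  (start)
  step 1: q1  (read 0: q0→q1)
  step 2: q2  (read 0: q1→q2)
  step 3: q2  (read 2: q2→q2)
  step 4: q3  (read 0: q2→q3)
  step 5: q3  (read 2: q3→q3)
  step 6: q3  (read 2: q3→q3)
  step 7: q3  (read 2: q3→q3)
  step 8: q6  (read 0: q3→q6)
  step 9: q5  (read 2: q6→q5)

After x (step 2): q2. After xy (step 9): q5.
They differ (q2 ≠ q5), so y is not a cycle from the state after x; this split is not the one the pumping-lemma construction produces, and pumping y need not keep the string in L(N).

no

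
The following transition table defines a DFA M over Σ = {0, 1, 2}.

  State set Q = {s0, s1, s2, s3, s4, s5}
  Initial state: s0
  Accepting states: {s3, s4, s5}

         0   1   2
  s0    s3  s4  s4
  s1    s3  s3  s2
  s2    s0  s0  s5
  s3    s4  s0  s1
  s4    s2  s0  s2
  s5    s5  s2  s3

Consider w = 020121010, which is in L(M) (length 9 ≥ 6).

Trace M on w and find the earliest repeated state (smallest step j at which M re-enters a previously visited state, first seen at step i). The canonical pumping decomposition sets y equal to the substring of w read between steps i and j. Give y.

20

Run of M on w = 0 2 0 1 2 1 0 1 0:
  step 0: s0  (start)
  step 1: s3  (read 0: s0→s3)
  step 2: s1  (read 2: s3→s1)
  step 3: s3  (read 0: s1→s3)   ← first repeat (s3 seen earlier)
  step 4: s0  (read 1: s3→s0)
  step 5: s4  (read 2: s0→s4)
  step 6: s0  (read 1: s4→s0)
  step 7: s3  (read 0: s0→s3)
  step 8: s0  (read 1: s3→s0)
  step 9: s3  (read 0: s0→s3)

So i = 1, j = 3, giving x = w[0:1] = 0, y = w[1:3] = 20, z = w[3:9] = 121010.
Check: |xy| = 3 ≤ 6 and |y| = 2 ≥ 1. Reading y takes M from s3 back to s3, so every xyⁱz is accepted.
Pumping length from the standard proof: p = 6 (the number of states). The repeated state found above gives |xy| = j ≤ 6 and |y| = j − i ≥ 1.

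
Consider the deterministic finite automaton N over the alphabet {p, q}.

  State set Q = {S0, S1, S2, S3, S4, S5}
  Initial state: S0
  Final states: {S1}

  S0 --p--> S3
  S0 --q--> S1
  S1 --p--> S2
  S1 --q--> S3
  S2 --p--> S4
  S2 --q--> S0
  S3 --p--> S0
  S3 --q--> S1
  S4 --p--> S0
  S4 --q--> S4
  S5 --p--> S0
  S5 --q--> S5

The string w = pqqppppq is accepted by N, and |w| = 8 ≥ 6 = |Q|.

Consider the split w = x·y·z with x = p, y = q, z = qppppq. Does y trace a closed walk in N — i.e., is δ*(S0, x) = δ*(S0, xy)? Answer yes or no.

Run of N on the first 2 characters of w = p q:
  step 0: S0  (start)
  step 1: S3  (read p: S0→S3)
  step 2: S1  (read q: S3→S1)

After x (step 1): S3. After xy (step 2): S1.
They differ (S3 ≠ S1), so y is not a cycle from the state after x; this split is not the one the pumping-lemma construction produces, and pumping y need not keep the string in L(N).

no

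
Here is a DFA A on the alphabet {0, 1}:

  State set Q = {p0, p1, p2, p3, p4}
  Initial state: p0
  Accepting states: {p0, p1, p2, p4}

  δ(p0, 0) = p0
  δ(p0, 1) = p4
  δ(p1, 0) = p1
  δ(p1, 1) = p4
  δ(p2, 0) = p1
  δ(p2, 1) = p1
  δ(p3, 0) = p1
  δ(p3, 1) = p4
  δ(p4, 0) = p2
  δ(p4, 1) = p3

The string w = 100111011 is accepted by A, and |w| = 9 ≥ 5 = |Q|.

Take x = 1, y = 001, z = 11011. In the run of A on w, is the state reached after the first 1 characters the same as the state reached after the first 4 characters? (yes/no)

yes

Run of A on the first 4 characters of w = 1 0 0 1:
  step 0: p0  (start)
  step 1: p4  (read 1: p0→p4)
  step 2: p2  (read 0: p4→p2)
  step 3: p1  (read 0: p2→p1)
  step 4: p4  (read 1: p1→p4)

After x (step 1): p4. After xy (step 4): p4.
They match, so y = 001 drives A around a cycle from p4 back to itself; pumping y any number of times keeps A in p4 before reading z, and xyⁱz ∈ L(A) for every i ≥ 0.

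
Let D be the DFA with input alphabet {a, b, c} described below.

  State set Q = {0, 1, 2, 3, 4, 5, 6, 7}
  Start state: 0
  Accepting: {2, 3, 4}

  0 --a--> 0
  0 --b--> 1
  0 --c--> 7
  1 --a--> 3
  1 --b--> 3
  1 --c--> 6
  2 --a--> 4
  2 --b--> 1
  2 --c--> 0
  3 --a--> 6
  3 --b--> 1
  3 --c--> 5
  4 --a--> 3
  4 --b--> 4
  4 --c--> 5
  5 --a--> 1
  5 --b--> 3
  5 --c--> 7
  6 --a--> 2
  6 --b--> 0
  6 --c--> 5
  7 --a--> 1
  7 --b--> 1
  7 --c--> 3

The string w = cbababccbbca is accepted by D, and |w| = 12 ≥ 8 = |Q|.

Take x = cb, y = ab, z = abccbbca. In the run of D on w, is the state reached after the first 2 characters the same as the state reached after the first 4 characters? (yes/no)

yes

State sequence: 0 -c-> 7 -b-> 1 -a-> 3 -b-> 1

After x (step 2): 1. After xy (step 4): 1.
They match, so y = ab drives D around a cycle from 1 back to itself; pumping y any number of times keeps D in 1 before reading z, and xyⁱz ∈ L(D) for every i ≥ 0.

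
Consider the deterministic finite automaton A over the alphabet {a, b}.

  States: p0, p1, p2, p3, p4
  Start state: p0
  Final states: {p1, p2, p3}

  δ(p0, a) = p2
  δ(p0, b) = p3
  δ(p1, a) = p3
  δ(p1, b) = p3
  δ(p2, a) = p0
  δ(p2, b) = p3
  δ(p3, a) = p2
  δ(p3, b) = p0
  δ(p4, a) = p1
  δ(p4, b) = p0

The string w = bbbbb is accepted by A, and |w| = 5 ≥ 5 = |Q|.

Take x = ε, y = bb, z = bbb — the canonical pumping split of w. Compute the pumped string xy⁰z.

xy⁰z = xz = ε·bbb = bbb.
Reading y = bb takes A from p0 back to p0, so after x the machine is still in p0, and z then leads to the accepting state p3. Hence bbb ∈ L(A).

bbb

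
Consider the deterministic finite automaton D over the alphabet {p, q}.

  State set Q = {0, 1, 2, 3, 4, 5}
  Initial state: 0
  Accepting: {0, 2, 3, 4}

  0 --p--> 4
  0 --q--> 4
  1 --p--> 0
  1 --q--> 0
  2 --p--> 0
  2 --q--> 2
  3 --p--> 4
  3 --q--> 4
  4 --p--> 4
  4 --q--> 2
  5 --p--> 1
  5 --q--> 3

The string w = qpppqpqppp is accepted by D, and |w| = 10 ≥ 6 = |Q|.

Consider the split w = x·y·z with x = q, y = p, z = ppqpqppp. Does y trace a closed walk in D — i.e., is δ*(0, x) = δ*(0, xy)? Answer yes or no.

yes

State sequence: 0 -q-> 4 -p-> 4

After x (step 1): 4. After xy (step 2): 4.
They match, so y = p drives D around a cycle from 4 back to itself; pumping y any number of times keeps D in 4 before reading z, and xyⁱz ∈ L(D) for every i ≥ 0.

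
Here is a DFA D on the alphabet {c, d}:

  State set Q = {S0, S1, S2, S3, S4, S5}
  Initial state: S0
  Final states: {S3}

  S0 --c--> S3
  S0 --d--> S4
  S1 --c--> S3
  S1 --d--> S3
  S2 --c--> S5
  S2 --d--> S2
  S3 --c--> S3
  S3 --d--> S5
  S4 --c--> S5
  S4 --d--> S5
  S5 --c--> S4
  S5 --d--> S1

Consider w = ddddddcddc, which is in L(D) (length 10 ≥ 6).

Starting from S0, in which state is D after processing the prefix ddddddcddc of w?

Run of D on the first 10 characters of w = d d d d d d c d d c:
  step 0: S0  (start)
  step 1: S4  (read d: S0→S4)
  step 2: S5  (read d: S4→S5)
  step 3: S1  (read d: S5→S1)
  step 4: S3  (read d: S1→S3)
  step 5: S5  (read d: S3→S5)
  step 6: S1  (read d: S5→S1)
  step 7: S3  (read c: S1→S3)
  step 8: S5  (read d: S3→S5)
  step 9: S1  (read d: S5→S1)
  step 10: S3  (read c: S1→S3)

After reading 10 characters, D is in state S3.
(This kind of state-tracing is the core of the pumping-lemma construction: with 6 states, pigeonhole forces a repeat within the first 6 steps.)

S3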